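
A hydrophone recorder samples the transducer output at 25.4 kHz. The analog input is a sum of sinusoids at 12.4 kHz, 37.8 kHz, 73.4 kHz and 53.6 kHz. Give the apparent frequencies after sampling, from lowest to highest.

2.8 kHz, 12.4 kHz

fs/2 = 12.7 kHz.
12.4 kHz ≤ fs/2 = 12.7 kHz, passes unchanged.
37.8 kHz mod fs = 12.4 kHz.
12.4 kHz ≤ fs/2 = 12.7 kHz, appears at 12.4 kHz.
73.4 kHz mod fs = 22.6 kHz.
22.6 kHz > fs/2 = 12.7 kHz, folds to fs − 22.6 kHz = 2.8 kHz.
53.6 kHz mod fs = 2.8 kHz.
2.8 kHz ≤ fs/2 = 12.7 kHz, appears at 2.8 kHz.
Distinct values: {2.8 kHz, 12.4 kHz}.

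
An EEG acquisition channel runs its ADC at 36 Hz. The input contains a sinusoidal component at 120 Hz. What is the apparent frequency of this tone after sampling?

120 Hz mod fs = 12 Hz.
12 Hz ≤ fs/2 = 18 Hz, appears at 12 Hz.

12 Hz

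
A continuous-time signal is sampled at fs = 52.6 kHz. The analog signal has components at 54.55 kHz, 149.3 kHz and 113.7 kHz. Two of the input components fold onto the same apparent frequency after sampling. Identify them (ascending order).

113.7 kHz, 149.3 kHz

fs/2 = 26.3 kHz.
54.55 kHz mod fs = 1.95 kHz.
1.95 kHz ≤ fs/2 = 26.3 kHz, appears at 1.95 kHz.
149.3 kHz mod fs = 44.1 kHz.
44.1 kHz > fs/2 = 26.3 kHz, folds to fs − 44.1 kHz = 8.5 kHz.
113.7 kHz mod fs = 8.5 kHz.
8.5 kHz ≤ fs/2 = 26.3 kHz, appears at 8.5 kHz.
113.7 kHz and 149.3 kHz both map to 8.5 kHz.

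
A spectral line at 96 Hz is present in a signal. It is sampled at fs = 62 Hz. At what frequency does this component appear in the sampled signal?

28 Hz

96 Hz mod fs = 34 Hz.
34 Hz > fs/2 = 31 Hz, folds to fs − 34 Hz = 28 Hz.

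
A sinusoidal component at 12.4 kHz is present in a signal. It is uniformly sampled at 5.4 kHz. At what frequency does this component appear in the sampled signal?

12.4 kHz mod fs = 1.6 kHz.
1.6 kHz ≤ fs/2 = 2.7 kHz, appears at 1.6 kHz.

1.6 kHz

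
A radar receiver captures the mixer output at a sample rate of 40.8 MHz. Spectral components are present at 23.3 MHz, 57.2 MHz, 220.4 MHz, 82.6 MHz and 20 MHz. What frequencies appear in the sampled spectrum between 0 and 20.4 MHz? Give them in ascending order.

1 MHz, 16.4 MHz, 17.5 MHz, 20 MHz

fs/2 = 20.4 MHz.
23.3 MHz > fs/2 = 20.4 MHz, folds to fs − 23.3 MHz = 17.5 MHz.
57.2 MHz mod fs = 16.4 MHz.
16.4 MHz ≤ fs/2 = 20.4 MHz, appears at 16.4 MHz.
220.4 MHz mod fs = 16.4 MHz.
16.4 MHz ≤ fs/2 = 20.4 MHz, appears at 16.4 MHz.
82.6 MHz mod fs = 1 MHz.
1 MHz ≤ fs/2 = 20.4 MHz, appears at 1 MHz.
20 MHz ≤ fs/2 = 20.4 MHz, passes unchanged.
Distinct values: {1 MHz, 16.4 MHz, 17.5 MHz, 20 MHz}.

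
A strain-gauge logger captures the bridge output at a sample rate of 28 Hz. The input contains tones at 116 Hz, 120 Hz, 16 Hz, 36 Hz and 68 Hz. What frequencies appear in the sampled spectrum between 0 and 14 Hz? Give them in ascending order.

fs/2 = 14 Hz.
116 Hz mod fs = 4 Hz.
4 Hz ≤ fs/2 = 14 Hz, appears at 4 Hz.
120 Hz mod fs = 8 Hz.
8 Hz ≤ fs/2 = 14 Hz, appears at 8 Hz.
16 Hz > fs/2 = 14 Hz, folds to fs − 16 Hz = 12 Hz.
36 Hz mod fs = 8 Hz.
8 Hz ≤ fs/2 = 14 Hz, appears at 8 Hz.
68 Hz mod fs = 12 Hz.
12 Hz ≤ fs/2 = 14 Hz, appears at 12 Hz.
Distinct values: {4 Hz, 8 Hz, 12 Hz}.

4 Hz, 8 Hz, 12 Hz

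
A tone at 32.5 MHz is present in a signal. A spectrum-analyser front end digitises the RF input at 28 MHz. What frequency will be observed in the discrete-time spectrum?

4.5 MHz

32.5 MHz mod fs = 4.5 MHz.
4.5 MHz ≤ fs/2 = 14 MHz, appears at 4.5 MHz.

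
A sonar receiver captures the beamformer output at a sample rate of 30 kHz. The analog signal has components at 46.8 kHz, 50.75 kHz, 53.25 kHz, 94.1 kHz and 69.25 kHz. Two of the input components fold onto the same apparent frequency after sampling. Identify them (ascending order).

fs/2 = 15 kHz.
46.8 kHz mod fs = 16.8 kHz.
16.8 kHz > fs/2 = 15 kHz, folds to fs − 16.8 kHz = 13.2 kHz.
50.75 kHz mod fs = 20.75 kHz.
20.75 kHz > fs/2 = 15 kHz, folds to fs − 20.75 kHz = 9.25 kHz.
53.25 kHz mod fs = 23.25 kHz.
23.25 kHz > fs/2 = 15 kHz, folds to fs − 23.25 kHz = 6.75 kHz.
94.1 kHz mod fs = 4.1 kHz.
4.1 kHz ≤ fs/2 = 15 kHz, appears at 4.1 kHz.
69.25 kHz mod fs = 9.25 kHz.
9.25 kHz ≤ fs/2 = 15 kHz, appears at 9.25 kHz.
50.75 kHz and 69.25 kHz both map to 9.25 kHz.

50.75 kHz, 69.25 kHz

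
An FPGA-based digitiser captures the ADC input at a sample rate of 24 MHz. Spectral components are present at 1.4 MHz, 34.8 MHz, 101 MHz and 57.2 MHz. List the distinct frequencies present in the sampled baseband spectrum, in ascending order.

fs/2 = 12 MHz.
1.4 MHz ≤ fs/2 = 12 MHz, passes unchanged.
34.8 MHz mod fs = 10.8 MHz.
10.8 MHz ≤ fs/2 = 12 MHz, appears at 10.8 MHz.
101 MHz mod fs = 5 MHz.
5 MHz ≤ fs/2 = 12 MHz, appears at 5 MHz.
57.2 MHz mod fs = 9.2 MHz.
9.2 MHz ≤ fs/2 = 12 MHz, appears at 9.2 MHz.
Distinct values: {1.4 MHz, 5 MHz, 9.2 MHz, 10.8 MHz}.

1.4 MHz, 5 MHz, 9.2 MHz, 10.8 MHz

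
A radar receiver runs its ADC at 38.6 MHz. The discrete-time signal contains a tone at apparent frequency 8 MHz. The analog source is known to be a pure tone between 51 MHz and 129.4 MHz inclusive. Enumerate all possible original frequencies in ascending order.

Frequencies that alias to 8 MHz are k·fs ± 8 MHz for integer k ≥ 0.
k=0: 8 MHz.
k=1: 30.6 MHz, 46.6 MHz.
k=2: 69.2 MHz, 85.2 MHz.
k=3: 107.8 MHz, 123.8 MHz.
k=4: 146.4 MHz, 162.4 MHz.
Within [51 MHz, 129.4 MHz]: 69.2 MHz, 85.2 MHz, 107.8 MHz, 123.8 MHz.

69.2 MHz, 85.2 MHz, 107.8 MHz, 123.8 MHz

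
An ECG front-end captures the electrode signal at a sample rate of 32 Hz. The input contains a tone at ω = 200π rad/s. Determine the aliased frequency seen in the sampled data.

4 Hz

ω = 200π rad/s → f = ω/(2π) = 100 Hz.
100 Hz mod fs = 4 Hz.
4 Hz ≤ fs/2 = 16 Hz, appears at 4 Hz.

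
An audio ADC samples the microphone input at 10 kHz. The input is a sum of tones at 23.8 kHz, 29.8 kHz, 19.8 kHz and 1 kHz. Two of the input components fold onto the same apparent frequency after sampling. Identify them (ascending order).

fs/2 = 5 kHz.
23.8 kHz mod fs = 3.8 kHz.
3.8 kHz ≤ fs/2 = 5 kHz, appears at 3.8 kHz.
29.8 kHz mod fs = 9.8 kHz.
9.8 kHz > fs/2 = 5 kHz, folds to fs − 9.8 kHz = 0.2 kHz.
19.8 kHz mod fs = 9.8 kHz.
9.8 kHz > fs/2 = 5 kHz, folds to fs − 9.8 kHz = 0.2 kHz.
1 kHz ≤ fs/2 = 5 kHz, passes unchanged.
19.8 kHz and 29.8 kHz both map to 0.2 kHz.

19.8 kHz, 29.8 kHz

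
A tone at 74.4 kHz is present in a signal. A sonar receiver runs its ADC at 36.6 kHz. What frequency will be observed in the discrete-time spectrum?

1.2 kHz

74.4 kHz mod fs = 1.2 kHz.
1.2 kHz ≤ fs/2 = 18.3 kHz, appears at 1.2 kHz.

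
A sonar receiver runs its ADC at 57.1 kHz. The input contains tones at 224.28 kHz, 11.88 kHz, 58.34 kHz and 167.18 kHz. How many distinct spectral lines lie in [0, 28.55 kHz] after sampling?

fs/2 = 28.55 kHz.
224.28 kHz mod fs = 52.98 kHz.
52.98 kHz > fs/2 = 28.55 kHz, folds to fs − 52.98 kHz = 4.12 kHz.
11.88 kHz ≤ fs/2 = 28.55 kHz, passes unchanged.
58.34 kHz mod fs = 1.24 kHz.
1.24 kHz ≤ fs/2 = 28.55 kHz, appears at 1.24 kHz.
167.18 kHz mod fs = 52.98 kHz.
52.98 kHz > fs/2 = 28.55 kHz, folds to fs − 52.98 kHz = 4.12 kHz.
Distinct values: {1.24 kHz, 4.12 kHz, 11.88 kHz} → 3.

3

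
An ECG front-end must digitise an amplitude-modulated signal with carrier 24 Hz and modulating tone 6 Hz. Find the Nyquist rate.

60 Hz

AM sidebands sit at fc ± fm = 18 Hz and 30 Hz.
Highest-frequency component: 30 Hz.
Nyquist rate = 2 × 30 Hz = 60 Hz.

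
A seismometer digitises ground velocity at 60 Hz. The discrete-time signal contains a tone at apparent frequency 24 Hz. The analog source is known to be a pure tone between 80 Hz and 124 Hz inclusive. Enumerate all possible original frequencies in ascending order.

Frequencies that alias to 24 Hz are k·fs ± 24 Hz for integer k ≥ 0.
k=0: 24 Hz.
k=1: 36 Hz, 84 Hz.
k=2: 96 Hz, 144 Hz.
k=3: 156 Hz, 204 Hz.
Within [80 Hz, 124 Hz]: 84 Hz, 96 Hz.

84 Hz, 96 Hz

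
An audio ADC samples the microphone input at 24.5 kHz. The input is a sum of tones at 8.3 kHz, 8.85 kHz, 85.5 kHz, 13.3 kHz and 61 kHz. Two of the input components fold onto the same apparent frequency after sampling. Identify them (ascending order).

fs/2 = 12.25 kHz.
8.3 kHz ≤ fs/2 = 12.25 kHz, passes unchanged.
8.85 kHz ≤ fs/2 = 12.25 kHz, passes unchanged.
85.5 kHz mod fs = 12 kHz.
12 kHz ≤ fs/2 = 12.25 kHz, appears at 12 kHz.
13.3 kHz > fs/2 = 12.25 kHz, folds to fs − 13.3 kHz = 11.2 kHz.
61 kHz mod fs = 12 kHz.
12 kHz ≤ fs/2 = 12.25 kHz, appears at 12 kHz.
61 kHz and 85.5 kHz both map to 12 kHz.

61 kHz, 85.5 kHz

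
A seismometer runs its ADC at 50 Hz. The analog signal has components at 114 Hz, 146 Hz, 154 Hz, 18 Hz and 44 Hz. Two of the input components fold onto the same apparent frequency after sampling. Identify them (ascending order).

fs/2 = 25 Hz.
114 Hz mod fs = 14 Hz.
14 Hz ≤ fs/2 = 25 Hz, appears at 14 Hz.
146 Hz mod fs = 46 Hz.
46 Hz > fs/2 = 25 Hz, folds to fs − 46 Hz = 4 Hz.
154 Hz mod fs = 4 Hz.
4 Hz ≤ fs/2 = 25 Hz, appears at 4 Hz.
18 Hz ≤ fs/2 = 25 Hz, passes unchanged.
44 Hz > fs/2 = 25 Hz, folds to fs − 44 Hz = 6 Hz.
146 Hz and 154 Hz both map to 4 Hz.

146 Hz, 154 Hz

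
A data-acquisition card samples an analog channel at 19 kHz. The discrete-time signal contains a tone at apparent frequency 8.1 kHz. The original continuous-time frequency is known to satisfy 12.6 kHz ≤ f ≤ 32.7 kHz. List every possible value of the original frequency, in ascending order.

27.1 kHz, 29.9 kHz

Frequencies that alias to 8.1 kHz are k·fs ± 8.1 kHz for integer k ≥ 0.
k=0: 8.1 kHz.
k=1: 10.9 kHz, 27.1 kHz.
k=2: 29.9 kHz, 46.1 kHz.
k=3: 48.9 kHz, 65.1 kHz.
Within [12.6 kHz, 32.7 kHz]: 27.1 kHz, 29.9 kHz.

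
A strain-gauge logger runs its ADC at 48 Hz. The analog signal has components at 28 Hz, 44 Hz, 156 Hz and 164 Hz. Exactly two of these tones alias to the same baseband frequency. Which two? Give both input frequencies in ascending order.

28 Hz, 164 Hz

fs/2 = 24 Hz.
28 Hz > fs/2 = 24 Hz, folds to fs − 28 Hz = 20 Hz.
44 Hz > fs/2 = 24 Hz, folds to fs − 44 Hz = 4 Hz.
156 Hz mod fs = 12 Hz.
12 Hz ≤ fs/2 = 24 Hz, appears at 12 Hz.
164 Hz mod fs = 20 Hz.
20 Hz ≤ fs/2 = 24 Hz, appears at 20 Hz.
28 Hz and 164 Hz both map to 20 Hz.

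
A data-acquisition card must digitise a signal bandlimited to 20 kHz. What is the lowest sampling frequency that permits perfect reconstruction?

Nyquist rate = 2 × 20 kHz = 40 kHz.

40 kHz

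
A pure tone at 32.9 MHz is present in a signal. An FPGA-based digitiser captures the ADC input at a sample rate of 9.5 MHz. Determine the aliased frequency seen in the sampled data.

32.9 MHz mod fs = 4.4 MHz.
4.4 MHz ≤ fs/2 = 4.75 MHz, appears at 4.4 MHz.

4.4 MHz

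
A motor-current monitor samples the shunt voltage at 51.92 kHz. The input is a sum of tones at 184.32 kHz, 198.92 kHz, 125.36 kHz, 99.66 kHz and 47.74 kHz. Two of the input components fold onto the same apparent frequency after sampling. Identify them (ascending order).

47.74 kHz, 99.66 kHz

fs/2 = 25.96 kHz.
184.32 kHz mod fs = 28.56 kHz.
28.56 kHz > fs/2 = 25.96 kHz, folds to fs − 28.56 kHz = 23.36 kHz.
198.92 kHz mod fs = 43.16 kHz.
43.16 kHz > fs/2 = 25.96 kHz, folds to fs − 43.16 kHz = 8.76 kHz.
125.36 kHz mod fs = 21.52 kHz.
21.52 kHz ≤ fs/2 = 25.96 kHz, appears at 21.52 kHz.
99.66 kHz mod fs = 47.74 kHz.
47.74 kHz > fs/2 = 25.96 kHz, folds to fs − 47.74 kHz = 4.18 kHz.
47.74 kHz > fs/2 = 25.96 kHz, folds to fs − 47.74 kHz = 4.18 kHz.
47.74 kHz and 99.66 kHz both map to 4.18 kHz.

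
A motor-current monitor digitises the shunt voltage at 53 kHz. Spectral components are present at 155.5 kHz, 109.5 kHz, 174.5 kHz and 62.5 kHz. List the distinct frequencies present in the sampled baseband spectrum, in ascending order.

fs/2 = 26.5 kHz.
155.5 kHz mod fs = 49.5 kHz.
49.5 kHz > fs/2 = 26.5 kHz, folds to fs − 49.5 kHz = 3.5 kHz.
109.5 kHz mod fs = 3.5 kHz.
3.5 kHz ≤ fs/2 = 26.5 kHz, appears at 3.5 kHz.
174.5 kHz mod fs = 15.5 kHz.
15.5 kHz ≤ fs/2 = 26.5 kHz, appears at 15.5 kHz.
62.5 kHz mod fs = 9.5 kHz.
9.5 kHz ≤ fs/2 = 26.5 kHz, appears at 9.5 kHz.
Distinct values: {3.5 kHz, 9.5 kHz, 15.5 kHz}.

3.5 kHz, 9.5 kHz, 15.5 kHz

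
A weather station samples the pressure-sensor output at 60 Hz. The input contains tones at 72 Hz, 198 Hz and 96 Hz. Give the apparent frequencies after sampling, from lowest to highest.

12 Hz, 18 Hz, 24 Hz

fs/2 = 30 Hz.
72 Hz mod fs = 12 Hz.
12 Hz ≤ fs/2 = 30 Hz, appears at 12 Hz.
198 Hz mod fs = 18 Hz.
18 Hz ≤ fs/2 = 30 Hz, appears at 18 Hz.
96 Hz mod fs = 36 Hz.
36 Hz > fs/2 = 30 Hz, folds to fs − 36 Hz = 24 Hz.
Distinct values: {12 Hz, 18 Hz, 24 Hz}.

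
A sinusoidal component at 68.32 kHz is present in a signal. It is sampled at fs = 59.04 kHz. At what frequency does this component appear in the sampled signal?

9.28 kHz

68.32 kHz mod fs = 9.28 kHz.
9.28 kHz ≤ fs/2 = 29.52 kHz, appears at 9.28 kHz.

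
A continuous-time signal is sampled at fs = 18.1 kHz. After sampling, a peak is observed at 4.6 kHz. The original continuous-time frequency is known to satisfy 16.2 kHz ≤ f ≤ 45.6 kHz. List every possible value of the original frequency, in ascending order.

Frequencies that alias to 4.6 kHz are k·fs ± 4.6 kHz for integer k ≥ 0.
k=0: 4.6 kHz.
k=1: 13.5 kHz, 22.7 kHz.
k=2: 31.6 kHz, 40.8 kHz.
k=3: 49.7 kHz, 58.9 kHz.
Within [16.2 kHz, 45.6 kHz]: 22.7 kHz, 31.6 kHz, 40.8 kHz.

22.7 kHz, 31.6 kHz, 40.8 kHz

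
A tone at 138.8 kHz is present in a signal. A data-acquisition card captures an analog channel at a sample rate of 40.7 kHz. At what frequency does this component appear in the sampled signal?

138.8 kHz mod fs = 16.7 kHz.
16.7 kHz ≤ fs/2 = 20.35 kHz, appears at 16.7 kHz.

16.7 kHz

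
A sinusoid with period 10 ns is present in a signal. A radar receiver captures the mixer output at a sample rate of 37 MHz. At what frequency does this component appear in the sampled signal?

T = 10 ns → f = 1/T = 100 MHz.
100 MHz mod fs = 26 MHz.
26 MHz > fs/2 = 18.5 MHz, folds to fs − 26 MHz = 11 MHz.

11 MHz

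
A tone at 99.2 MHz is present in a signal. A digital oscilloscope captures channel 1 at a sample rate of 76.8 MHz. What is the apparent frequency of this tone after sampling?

22.4 MHz

99.2 MHz mod fs = 22.4 MHz.
22.4 MHz ≤ fs/2 = 38.4 MHz, appears at 22.4 MHz.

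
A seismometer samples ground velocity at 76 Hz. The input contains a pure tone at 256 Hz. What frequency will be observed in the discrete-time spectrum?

256 Hz mod fs = 28 Hz.
28 Hz ≤ fs/2 = 38 Hz, appears at 28 Hz.

28 Hz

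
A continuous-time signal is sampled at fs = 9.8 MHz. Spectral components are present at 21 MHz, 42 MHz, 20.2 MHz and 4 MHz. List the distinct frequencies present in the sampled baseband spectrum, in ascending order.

fs/2 = 4.9 MHz.
21 MHz mod fs = 1.4 MHz.
1.4 MHz ≤ fs/2 = 4.9 MHz, appears at 1.4 MHz.
42 MHz mod fs = 2.8 MHz.
2.8 MHz ≤ fs/2 = 4.9 MHz, appears at 2.8 MHz.
20.2 MHz mod fs = 0.6 MHz.
0.6 MHz ≤ fs/2 = 4.9 MHz, appears at 0.6 MHz.
4 MHz ≤ fs/2 = 4.9 MHz, passes unchanged.
Distinct values: {0.6 MHz, 1.4 MHz, 2.8 MHz, 4 MHz}.

0.6 MHz, 1.4 MHz, 2.8 MHz, 4 MHz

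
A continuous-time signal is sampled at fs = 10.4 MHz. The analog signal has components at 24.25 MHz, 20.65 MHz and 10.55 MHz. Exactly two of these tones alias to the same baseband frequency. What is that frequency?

fs/2 = 5.2 MHz.
24.25 MHz mod fs = 3.45 MHz.
3.45 MHz ≤ fs/2 = 5.2 MHz, appears at 3.45 MHz.
20.65 MHz mod fs = 10.25 MHz.
10.25 MHz > fs/2 = 5.2 MHz, folds to fs − 10.25 MHz = 0.15 MHz.
10.55 MHz mod fs = 0.15 MHz.
0.15 MHz ≤ fs/2 = 5.2 MHz, appears at 0.15 MHz.
10.55 MHz and 20.65 MHz both map to 0.15 MHz.

0.15 MHz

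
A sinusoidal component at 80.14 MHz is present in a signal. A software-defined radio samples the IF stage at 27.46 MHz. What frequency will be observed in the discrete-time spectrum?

80.14 MHz mod fs = 25.22 MHz.
25.22 MHz > fs/2 = 13.73 MHz, folds to fs − 25.22 MHz = 2.24 MHz.

2.24 MHz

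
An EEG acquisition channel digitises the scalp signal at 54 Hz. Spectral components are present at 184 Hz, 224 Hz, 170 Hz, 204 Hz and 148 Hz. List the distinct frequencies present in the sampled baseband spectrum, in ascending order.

fs/2 = 27 Hz.
184 Hz mod fs = 22 Hz.
22 Hz ≤ fs/2 = 27 Hz, appears at 22 Hz.
224 Hz mod fs = 8 Hz.
8 Hz ≤ fs/2 = 27 Hz, appears at 8 Hz.
170 Hz mod fs = 8 Hz.
8 Hz ≤ fs/2 = 27 Hz, appears at 8 Hz.
204 Hz mod fs = 42 Hz.
42 Hz > fs/2 = 27 Hz, folds to fs − 42 Hz = 12 Hz.
148 Hz mod fs = 40 Hz.
40 Hz > fs/2 = 27 Hz, folds to fs − 40 Hz = 14 Hz.
Distinct values: {8 Hz, 12 Hz, 14 Hz, 22 Hz}.

8 Hz, 12 Hz, 14 Hz, 22 Hz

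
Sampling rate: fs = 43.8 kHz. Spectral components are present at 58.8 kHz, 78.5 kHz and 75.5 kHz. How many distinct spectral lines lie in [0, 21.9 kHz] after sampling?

fs/2 = 21.9 kHz.
58.8 kHz mod fs = 15 kHz.
15 kHz ≤ fs/2 = 21.9 kHz, appears at 15 kHz.
78.5 kHz mod fs = 34.7 kHz.
34.7 kHz > fs/2 = 21.9 kHz, folds to fs − 34.7 kHz = 9.1 kHz.
75.5 kHz mod fs = 31.7 kHz.
31.7 kHz > fs/2 = 21.9 kHz, folds to fs − 31.7 kHz = 12.1 kHz.
Distinct values: {9.1 kHz, 12.1 kHz, 15 kHz} → 3.

3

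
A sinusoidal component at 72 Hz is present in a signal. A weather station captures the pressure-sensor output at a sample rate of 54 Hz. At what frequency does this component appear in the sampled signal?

18 Hz

72 Hz mod fs = 18 Hz.
18 Hz ≤ fs/2 = 27 Hz, appears at 18 Hz.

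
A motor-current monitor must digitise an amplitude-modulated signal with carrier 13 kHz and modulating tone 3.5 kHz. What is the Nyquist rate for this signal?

33 kHz

AM sidebands sit at fc ± fm = 9.5 kHz and 16.5 kHz.
Highest-frequency component: 16.5 kHz.
Nyquist rate = 2 × 16.5 kHz = 33 kHz.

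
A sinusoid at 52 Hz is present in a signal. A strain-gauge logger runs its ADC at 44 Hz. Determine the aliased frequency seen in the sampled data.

52 Hz mod fs = 8 Hz.
8 Hz ≤ fs/2 = 22 Hz, appears at 8 Hz.

8 Hz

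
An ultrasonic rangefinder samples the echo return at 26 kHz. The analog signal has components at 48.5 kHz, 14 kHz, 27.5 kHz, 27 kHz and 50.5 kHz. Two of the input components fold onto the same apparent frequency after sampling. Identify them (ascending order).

fs/2 = 13 kHz.
48.5 kHz mod fs = 22.5 kHz.
22.5 kHz > fs/2 = 13 kHz, folds to fs − 22.5 kHz = 3.5 kHz.
14 kHz > fs/2 = 13 kHz, folds to fs − 14 kHz = 12 kHz.
27.5 kHz mod fs = 1.5 kHz.
1.5 kHz ≤ fs/2 = 13 kHz, appears at 1.5 kHz.
27 kHz mod fs = 1 kHz.
1 kHz ≤ fs/2 = 13 kHz, appears at 1 kHz.
50.5 kHz mod fs = 24.5 kHz.
24.5 kHz > fs/2 = 13 kHz, folds to fs − 24.5 kHz = 1.5 kHz.
27.5 kHz and 50.5 kHz both map to 1.5 kHz.

27.5 kHz, 50.5 kHz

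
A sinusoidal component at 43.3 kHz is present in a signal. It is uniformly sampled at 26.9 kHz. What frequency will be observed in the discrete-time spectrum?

10.5 kHz

43.3 kHz mod fs = 16.4 kHz.
16.4 kHz > fs/2 = 13.45 kHz, folds to fs − 16.4 kHz = 10.5 kHz.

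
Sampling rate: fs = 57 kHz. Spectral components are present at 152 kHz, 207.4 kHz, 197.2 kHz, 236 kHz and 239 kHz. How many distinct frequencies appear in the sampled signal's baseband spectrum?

5

fs/2 = 28.5 kHz.
152 kHz mod fs = 38 kHz.
38 kHz > fs/2 = 28.5 kHz, folds to fs − 38 kHz = 19 kHz.
207.4 kHz mod fs = 36.4 kHz.
36.4 kHz > fs/2 = 28.5 kHz, folds to fs − 36.4 kHz = 20.6 kHz.
197.2 kHz mod fs = 26.2 kHz.
26.2 kHz ≤ fs/2 = 28.5 kHz, appears at 26.2 kHz.
236 kHz mod fs = 8 kHz.
8 kHz ≤ fs/2 = 28.5 kHz, appears at 8 kHz.
239 kHz mod fs = 11 kHz.
11 kHz ≤ fs/2 = 28.5 kHz, appears at 11 kHz.
Distinct values: {8 kHz, 11 kHz, 19 kHz, 20.6 kHz, 26.2 kHz} → 5.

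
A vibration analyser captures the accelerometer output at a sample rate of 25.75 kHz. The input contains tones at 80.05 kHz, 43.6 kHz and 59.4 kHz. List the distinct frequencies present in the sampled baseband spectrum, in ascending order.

fs/2 = 12.875 kHz.
80.05 kHz mod fs = 2.8 kHz.
2.8 kHz ≤ fs/2 = 12.875 kHz, appears at 2.8 kHz.
43.6 kHz mod fs = 17.85 kHz.
17.85 kHz > fs/2 = 12.875 kHz, folds to fs − 17.85 kHz = 7.9 kHz.
59.4 kHz mod fs = 7.9 kHz.
7.9 kHz ≤ fs/2 = 12.875 kHz, appears at 7.9 kHz.
Distinct values: {2.8 kHz, 7.9 kHz}.

2.8 kHz, 7.9 kHz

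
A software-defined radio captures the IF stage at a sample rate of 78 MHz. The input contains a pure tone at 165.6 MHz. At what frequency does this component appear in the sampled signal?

9.6 MHz

165.6 MHz mod fs = 9.6 MHz.
9.6 MHz ≤ fs/2 = 39 MHz, appears at 9.6 MHz.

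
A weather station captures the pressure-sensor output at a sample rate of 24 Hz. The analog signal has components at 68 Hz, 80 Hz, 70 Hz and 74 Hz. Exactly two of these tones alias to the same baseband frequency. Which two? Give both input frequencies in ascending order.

fs/2 = 12 Hz.
68 Hz mod fs = 20 Hz.
20 Hz > fs/2 = 12 Hz, folds to fs − 20 Hz = 4 Hz.
80 Hz mod fs = 8 Hz.
8 Hz ≤ fs/2 = 12 Hz, appears at 8 Hz.
70 Hz mod fs = 22 Hz.
22 Hz > fs/2 = 12 Hz, folds to fs − 22 Hz = 2 Hz.
74 Hz mod fs = 2 Hz.
2 Hz ≤ fs/2 = 12 Hz, appears at 2 Hz.
70 Hz and 74 Hz both map to 2 Hz.

70 Hz, 74 Hz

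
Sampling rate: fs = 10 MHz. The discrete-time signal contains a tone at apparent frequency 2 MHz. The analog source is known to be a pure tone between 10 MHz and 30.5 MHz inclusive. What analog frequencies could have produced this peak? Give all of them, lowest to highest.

12 MHz, 18 MHz, 22 MHz, 28 MHz

Frequencies that alias to 2 MHz are k·fs ± 2 MHz for integer k ≥ 0.
k=0: 2 MHz.
k=1: 8 MHz, 12 MHz.
k=2: 18 MHz, 22 MHz.
k=3: 28 MHz, 32 MHz.
k=4: 38 MHz, 42 MHz.
Within [10 MHz, 30.5 MHz]: 12 MHz, 18 MHz, 22 MHz, 28 MHz.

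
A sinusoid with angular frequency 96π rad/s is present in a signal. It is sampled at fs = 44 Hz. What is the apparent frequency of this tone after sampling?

ω = 96π rad/s → f = ω/(2π) = 48 Hz.
48 Hz mod fs = 4 Hz.
4 Hz ≤ fs/2 = 22 Hz, appears at 4 Hz.

4 Hz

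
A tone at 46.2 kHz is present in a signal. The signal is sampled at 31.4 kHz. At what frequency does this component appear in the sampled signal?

46.2 kHz mod fs = 14.8 kHz.
14.8 kHz ≤ fs/2 = 15.7 kHz, appears at 14.8 kHz.

14.8 kHz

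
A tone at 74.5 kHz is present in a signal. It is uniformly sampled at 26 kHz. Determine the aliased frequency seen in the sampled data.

74.5 kHz mod fs = 22.5 kHz.
22.5 kHz > fs/2 = 13 kHz, folds to fs − 22.5 kHz = 3.5 kHz.

3.5 kHz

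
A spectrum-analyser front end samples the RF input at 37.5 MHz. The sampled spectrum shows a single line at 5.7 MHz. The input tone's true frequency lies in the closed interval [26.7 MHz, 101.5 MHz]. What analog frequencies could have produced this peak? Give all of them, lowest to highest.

Frequencies that alias to 5.7 MHz are k·fs ± 5.7 MHz for integer k ≥ 0.
k=0: 5.7 MHz.
k=1: 31.8 MHz, 43.2 MHz.
k=2: 69.3 MHz, 80.7 MHz.
k=3: 106.8 MHz, 118.2 MHz.
Within [26.7 MHz, 101.5 MHz]: 31.8 MHz, 43.2 MHz, 69.3 MHz, 80.7 MHz.

31.8 MHz, 43.2 MHz, 69.3 MHz, 80.7 MHz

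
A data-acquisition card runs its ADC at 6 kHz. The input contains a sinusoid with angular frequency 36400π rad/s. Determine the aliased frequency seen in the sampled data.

ω = 36400π rad/s → f = ω/(2π) = 18200 Hz = 18.2 kHz.
18.2 kHz mod fs = 0.2 kHz.
0.2 kHz ≤ fs/2 = 3 kHz, appears at 0.2 kHz.

0.2 kHz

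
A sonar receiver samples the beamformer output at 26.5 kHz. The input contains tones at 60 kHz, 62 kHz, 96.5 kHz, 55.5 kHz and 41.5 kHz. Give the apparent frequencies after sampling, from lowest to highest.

fs/2 = 13.25 kHz.
60 kHz mod fs = 7 kHz.
7 kHz ≤ fs/2 = 13.25 kHz, appears at 7 kHz.
62 kHz mod fs = 9 kHz.
9 kHz ≤ fs/2 = 13.25 kHz, appears at 9 kHz.
96.5 kHz mod fs = 17 kHz.
17 kHz > fs/2 = 13.25 kHz, folds to fs − 17 kHz = 9.5 kHz.
55.5 kHz mod fs = 2.5 kHz.
2.5 kHz ≤ fs/2 = 13.25 kHz, appears at 2.5 kHz.
41.5 kHz mod fs = 15 kHz.
15 kHz > fs/2 = 13.25 kHz, folds to fs − 15 kHz = 11.5 kHz.
Distinct values: {2.5 kHz, 7 kHz, 9 kHz, 9.5 kHz, 11.5 kHz}.

2.5 kHz, 7 kHz, 9 kHz, 9.5 kHz, 11.5 kHz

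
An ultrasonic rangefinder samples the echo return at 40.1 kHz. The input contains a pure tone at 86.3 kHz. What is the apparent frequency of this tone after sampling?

86.3 kHz mod fs = 6.1 kHz.
6.1 kHz ≤ fs/2 = 20.05 kHz, appears at 6.1 kHz.

6.1 kHz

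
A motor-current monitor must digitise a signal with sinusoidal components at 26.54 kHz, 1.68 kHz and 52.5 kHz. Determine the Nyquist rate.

105 kHz

Highest-frequency component: 52.5 kHz.
Nyquist rate = 2 × 52.5 kHz = 105 kHz.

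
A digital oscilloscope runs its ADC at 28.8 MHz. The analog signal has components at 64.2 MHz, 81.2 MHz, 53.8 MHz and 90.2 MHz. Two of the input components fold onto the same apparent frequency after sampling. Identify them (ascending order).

53.8 MHz, 90.2 MHz

fs/2 = 14.4 MHz.
64.2 MHz mod fs = 6.6 MHz.
6.6 MHz ≤ fs/2 = 14.4 MHz, appears at 6.6 MHz.
81.2 MHz mod fs = 23.6 MHz.
23.6 MHz > fs/2 = 14.4 MHz, folds to fs − 23.6 MHz = 5.2 MHz.
53.8 MHz mod fs = 25 MHz.
25 MHz > fs/2 = 14.4 MHz, folds to fs − 25 MHz = 3.8 MHz.
90.2 MHz mod fs = 3.8 MHz.
3.8 MHz ≤ fs/2 = 14.4 MHz, appears at 3.8 MHz.
53.8 MHz and 90.2 MHz both map to 3.8 MHz.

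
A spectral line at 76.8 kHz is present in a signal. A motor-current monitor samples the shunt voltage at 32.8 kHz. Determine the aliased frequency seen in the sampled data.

11.2 kHz

76.8 kHz mod fs = 11.2 kHz.
11.2 kHz ≤ fs/2 = 16.4 kHz, appears at 11.2 kHz.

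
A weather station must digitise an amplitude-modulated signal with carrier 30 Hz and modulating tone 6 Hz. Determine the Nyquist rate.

72 Hz

AM sidebands sit at fc ± fm = 24 Hz and 36 Hz.
Highest-frequency component: 36 Hz.
Nyquist rate = 2 × 36 Hz = 72 Hz.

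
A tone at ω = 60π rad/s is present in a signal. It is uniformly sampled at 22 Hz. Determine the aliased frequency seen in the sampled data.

ω = 60π rad/s → f = ω/(2π) = 30 Hz.
30 Hz mod fs = 8 Hz.
8 Hz ≤ fs/2 = 11 Hz, appears at 8 Hz.

8 Hz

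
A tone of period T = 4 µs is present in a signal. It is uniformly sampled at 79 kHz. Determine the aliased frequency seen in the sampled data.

T = 4 µs → f = 1/T = 250 kHz.
250 kHz mod fs = 13 kHz.
13 kHz ≤ fs/2 = 39.5 kHz, appears at 13 kHz.

13 kHz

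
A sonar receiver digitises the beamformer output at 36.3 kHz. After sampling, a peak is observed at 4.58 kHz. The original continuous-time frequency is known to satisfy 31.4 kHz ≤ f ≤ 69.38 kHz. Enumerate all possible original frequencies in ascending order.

31.72 kHz, 40.88 kHz, 68.02 kHz

Frequencies that alias to 4.58 kHz are k·fs ± 4.58 kHz for integer k ≥ 0.
k=0: 4.58 kHz.
k=1: 31.72 kHz, 40.88 kHz.
k=2: 68.02 kHz, 77.18 kHz.
k=3: 104.32 kHz, 113.48 kHz.
Within [31.4 kHz, 69.38 kHz]: 31.72 kHz, 40.88 kHz, 68.02 kHz.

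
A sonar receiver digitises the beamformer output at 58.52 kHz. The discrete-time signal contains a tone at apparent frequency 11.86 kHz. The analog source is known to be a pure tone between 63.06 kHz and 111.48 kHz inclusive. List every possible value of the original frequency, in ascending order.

Frequencies that alias to 11.86 kHz are k·fs ± 11.86 kHz for integer k ≥ 0.
k=0: 11.86 kHz.
k=1: 46.66 kHz, 70.38 kHz.
k=2: 105.18 kHz, 128.9 kHz.
k=3: 163.7 kHz, 187.42 kHz.
Within [63.06 kHz, 111.48 kHz]: 70.38 kHz, 105.18 kHz.

70.38 kHz, 105.18 kHz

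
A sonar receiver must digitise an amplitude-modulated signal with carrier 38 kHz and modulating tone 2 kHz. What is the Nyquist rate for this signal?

80 kHz

AM sidebands sit at fc ± fm = 36 kHz and 40 kHz.
Highest-frequency component: 40 kHz.
Nyquist rate = 2 × 40 kHz = 80 kHz.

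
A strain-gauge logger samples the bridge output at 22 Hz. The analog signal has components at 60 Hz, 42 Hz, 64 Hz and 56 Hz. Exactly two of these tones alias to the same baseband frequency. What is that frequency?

2 Hz

fs/2 = 11 Hz.
60 Hz mod fs = 16 Hz.
16 Hz > fs/2 = 11 Hz, folds to fs − 16 Hz = 6 Hz.
42 Hz mod fs = 20 Hz.
20 Hz > fs/2 = 11 Hz, folds to fs − 20 Hz = 2 Hz.
64 Hz mod fs = 20 Hz.
20 Hz > fs/2 = 11 Hz, folds to fs − 20 Hz = 2 Hz.
56 Hz mod fs = 12 Hz.
12 Hz > fs/2 = 11 Hz, folds to fs − 12 Hz = 10 Hz.
42 Hz and 64 Hz both map to 2 Hz.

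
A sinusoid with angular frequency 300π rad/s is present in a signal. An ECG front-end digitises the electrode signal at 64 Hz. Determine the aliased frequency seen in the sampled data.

22 Hz

ω = 300π rad/s → f = ω/(2π) = 150 Hz.
150 Hz mod fs = 22 Hz.
22 Hz ≤ fs/2 = 32 Hz, appears at 22 Hz.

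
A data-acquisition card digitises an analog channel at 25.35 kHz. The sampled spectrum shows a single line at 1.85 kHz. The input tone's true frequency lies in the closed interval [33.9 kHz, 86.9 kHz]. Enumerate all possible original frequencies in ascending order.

Frequencies that alias to 1.85 kHz are k·fs ± 1.85 kHz for integer k ≥ 0.
k=0: 1.85 kHz.
k=1: 23.5 kHz, 27.2 kHz.
k=2: 48.85 kHz, 52.55 kHz.
k=3: 74.2 kHz, 77.9 kHz.
k=4: 99.55 kHz, 103.25 kHz.
Within [33.9 kHz, 86.9 kHz]: 48.85 kHz, 52.55 kHz, 74.2 kHz, 77.9 kHz.

48.85 kHz, 52.55 kHz, 74.2 kHz, 77.9 kHz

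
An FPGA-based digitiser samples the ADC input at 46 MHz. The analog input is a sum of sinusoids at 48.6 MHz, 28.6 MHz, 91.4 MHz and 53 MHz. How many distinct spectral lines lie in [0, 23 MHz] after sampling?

4

fs/2 = 23 MHz.
48.6 MHz mod fs = 2.6 MHz.
2.6 MHz ≤ fs/2 = 23 MHz, appears at 2.6 MHz.
28.6 MHz > fs/2 = 23 MHz, folds to fs − 28.6 MHz = 17.4 MHz.
91.4 MHz mod fs = 45.4 MHz.
45.4 MHz > fs/2 = 23 MHz, folds to fs − 45.4 MHz = 0.6 MHz.
53 MHz mod fs = 7 MHz.
7 MHz ≤ fs/2 = 23 MHz, appears at 7 MHz.
Distinct values: {0.6 MHz, 2.6 MHz, 7 MHz, 17.4 MHz} → 4.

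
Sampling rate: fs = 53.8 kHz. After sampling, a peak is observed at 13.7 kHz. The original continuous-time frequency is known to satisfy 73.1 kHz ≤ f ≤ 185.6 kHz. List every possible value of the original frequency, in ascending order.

Frequencies that alias to 13.7 kHz are k·fs ± 13.7 kHz for integer k ≥ 0.
k=0: 13.7 kHz.
k=1: 40.1 kHz, 67.5 kHz.
k=2: 93.9 kHz, 121.3 kHz.
k=3: 147.7 kHz, 175.1 kHz.
k=4: 201.5 kHz, 228.9 kHz.
Within [73.1 kHz, 185.6 kHz]: 93.9 kHz, 121.3 kHz, 147.7 kHz, 175.1 kHz.

93.9 kHz, 121.3 kHz, 147.7 kHz, 175.1 kHz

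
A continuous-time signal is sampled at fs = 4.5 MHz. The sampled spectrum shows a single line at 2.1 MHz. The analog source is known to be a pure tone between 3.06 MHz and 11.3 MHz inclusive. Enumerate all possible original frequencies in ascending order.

6.6 MHz, 6.9 MHz, 11.1 MHz

Frequencies that alias to 2.1 MHz are k·fs ± 2.1 MHz for integer k ≥ 0.
k=0: 2.1 MHz.
k=1: 2.4 MHz, 6.6 MHz.
k=2: 6.9 MHz, 11.1 MHz.
k=3: 11.4 MHz, 15.6 MHz.
Within [3.06 MHz, 11.3 MHz]: 6.6 MHz, 6.9 MHz, 11.1 MHz.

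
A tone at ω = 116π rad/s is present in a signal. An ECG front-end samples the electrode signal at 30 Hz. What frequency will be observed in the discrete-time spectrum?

ω = 116π rad/s → f = ω/(2π) = 58 Hz.
58 Hz mod fs = 28 Hz.
28 Hz > fs/2 = 15 Hz, folds to fs − 28 Hz = 2 Hz.

2 Hz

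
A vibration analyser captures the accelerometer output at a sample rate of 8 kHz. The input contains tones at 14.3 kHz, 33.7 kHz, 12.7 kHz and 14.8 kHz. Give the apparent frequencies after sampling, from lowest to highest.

fs/2 = 4 kHz.
14.3 kHz mod fs = 6.3 kHz.
6.3 kHz > fs/2 = 4 kHz, folds to fs − 6.3 kHz = 1.7 kHz.
33.7 kHz mod fs = 1.7 kHz.
1.7 kHz ≤ fs/2 = 4 kHz, appears at 1.7 kHz.
12.7 kHz mod fs = 4.7 kHz.
4.7 kHz > fs/2 = 4 kHz, folds to fs − 4.7 kHz = 3.3 kHz.
14.8 kHz mod fs = 6.8 kHz.
6.8 kHz > fs/2 = 4 kHz, folds to fs − 6.8 kHz = 1.2 kHz.
Distinct values: {1.2 kHz, 1.7 kHz, 3.3 kHz}.

1.2 kHz, 1.7 kHz, 3.3 kHz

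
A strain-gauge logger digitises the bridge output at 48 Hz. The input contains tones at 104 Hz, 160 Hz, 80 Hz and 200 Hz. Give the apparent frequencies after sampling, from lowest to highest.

fs/2 = 24 Hz.
104 Hz mod fs = 8 Hz.
8 Hz ≤ fs/2 = 24 Hz, appears at 8 Hz.
160 Hz mod fs = 16 Hz.
16 Hz ≤ fs/2 = 24 Hz, appears at 16 Hz.
80 Hz mod fs = 32 Hz.
32 Hz > fs/2 = 24 Hz, folds to fs − 32 Hz = 16 Hz.
200 Hz mod fs = 8 Hz.
8 Hz ≤ fs/2 = 24 Hz, appears at 8 Hz.
Distinct values: {8 Hz, 16 Hz}.

8 Hz, 16 Hz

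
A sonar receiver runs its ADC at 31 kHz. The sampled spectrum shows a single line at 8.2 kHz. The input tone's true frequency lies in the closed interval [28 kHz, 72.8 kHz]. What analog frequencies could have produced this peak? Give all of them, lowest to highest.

39.2 kHz, 53.8 kHz, 70.2 kHz

Frequencies that alias to 8.2 kHz are k·fs ± 8.2 kHz for integer k ≥ 0.
k=0: 8.2 kHz.
k=1: 22.8 kHz, 39.2 kHz.
k=2: 53.8 kHz, 70.2 kHz.
k=3: 84.8 kHz, 101.2 kHz.
Within [28 kHz, 72.8 kHz]: 39.2 kHz, 53.8 kHz, 70.2 kHz.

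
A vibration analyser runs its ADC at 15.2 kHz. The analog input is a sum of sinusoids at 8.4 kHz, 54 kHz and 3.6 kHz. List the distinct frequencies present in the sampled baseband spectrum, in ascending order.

3.6 kHz, 6.8 kHz

fs/2 = 7.6 kHz.
8.4 kHz > fs/2 = 7.6 kHz, folds to fs − 8.4 kHz = 6.8 kHz.
54 kHz mod fs = 8.4 kHz.
8.4 kHz > fs/2 = 7.6 kHz, folds to fs − 8.4 kHz = 6.8 kHz.
3.6 kHz ≤ fs/2 = 7.6 kHz, passes unchanged.
Distinct values: {3.6 kHz, 6.8 kHz}.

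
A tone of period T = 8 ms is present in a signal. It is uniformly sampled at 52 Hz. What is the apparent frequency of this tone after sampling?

T = 8 ms → f = 1/T = 125 Hz.
125 Hz mod fs = 21 Hz.
21 Hz ≤ fs/2 = 26 Hz, appears at 21 Hz.

21 Hz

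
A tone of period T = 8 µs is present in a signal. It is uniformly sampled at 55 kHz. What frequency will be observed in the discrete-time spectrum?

15 kHz

T = 8 µs → f = 1/T = 125 kHz.
125 kHz mod fs = 15 kHz.
15 kHz ≤ fs/2 = 27.5 kHz, appears at 15 kHz.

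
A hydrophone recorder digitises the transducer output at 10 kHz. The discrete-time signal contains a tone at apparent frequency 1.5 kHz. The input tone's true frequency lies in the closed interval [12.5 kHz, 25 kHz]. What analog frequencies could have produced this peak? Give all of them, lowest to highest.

18.5 kHz, 21.5 kHz

Frequencies that alias to 1.5 kHz are k·fs ± 1.5 kHz for integer k ≥ 0.
k=0: 1.5 kHz.
k=1: 8.5 kHz, 11.5 kHz.
k=2: 18.5 kHz, 21.5 kHz.
k=3: 28.5 kHz, 31.5 kHz.
Within [12.5 kHz, 25 kHz]: 18.5 kHz, 21.5 kHz.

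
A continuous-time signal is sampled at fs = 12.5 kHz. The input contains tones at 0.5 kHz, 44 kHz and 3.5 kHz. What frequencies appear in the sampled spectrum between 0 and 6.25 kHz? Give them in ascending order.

fs/2 = 6.25 kHz.
0.5 kHz ≤ fs/2 = 6.25 kHz, passes unchanged.
44 kHz mod fs = 6.5 kHz.
6.5 kHz > fs/2 = 6.25 kHz, folds to fs − 6.5 kHz = 6 kHz.
3.5 kHz ≤ fs/2 = 6.25 kHz, passes unchanged.
Distinct values: {0.5 kHz, 3.5 kHz, 6 kHz}.

0.5 kHz, 3.5 kHz, 6 kHz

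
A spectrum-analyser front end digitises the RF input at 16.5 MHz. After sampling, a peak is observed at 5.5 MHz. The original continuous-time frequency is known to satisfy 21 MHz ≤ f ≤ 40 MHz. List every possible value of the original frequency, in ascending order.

22 MHz, 27.5 MHz, 38.5 MHz

Frequencies that alias to 5.5 MHz are k·fs ± 5.5 MHz for integer k ≥ 0.
k=0: 5.5 MHz.
k=1: 11 MHz, 22 MHz.
k=2: 27.5 MHz, 38.5 MHz.
k=3: 44 MHz, 55 MHz.
Within [21 MHz, 40 MHz]: 22 MHz, 27.5 MHz, 38.5 MHz.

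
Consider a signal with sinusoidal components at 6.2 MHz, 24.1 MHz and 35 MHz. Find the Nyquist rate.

Highest-frequency component: 35 MHz.
Nyquist rate = 2 × 35 MHz = 70 MHz.

70 MHz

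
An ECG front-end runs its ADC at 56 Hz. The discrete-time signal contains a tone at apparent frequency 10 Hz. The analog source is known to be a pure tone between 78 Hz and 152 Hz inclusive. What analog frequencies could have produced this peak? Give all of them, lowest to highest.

Frequencies that alias to 10 Hz are k·fs ± 10 Hz for integer k ≥ 0.
k=0: 10 Hz.
k=1: 46 Hz, 66 Hz.
k=2: 102 Hz, 122 Hz.
k=3: 158 Hz, 178 Hz.
Within [78 Hz, 152 Hz]: 102 Hz, 122 Hz.

102 Hz, 122 Hz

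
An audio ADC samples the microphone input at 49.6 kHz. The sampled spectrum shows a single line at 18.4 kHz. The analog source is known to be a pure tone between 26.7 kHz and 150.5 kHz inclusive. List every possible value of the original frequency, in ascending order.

Frequencies that alias to 18.4 kHz are k·fs ± 18.4 kHz for integer k ≥ 0.
k=0: 18.4 kHz.
k=1: 31.2 kHz, 68 kHz.
k=2: 80.8 kHz, 117.6 kHz.
k=3: 130.4 kHz, 167.2 kHz.
k=4: 180 kHz, 216.8 kHz.
Within [26.7 kHz, 150.5 kHz]: 31.2 kHz, 68 kHz, 80.8 kHz, 117.6 kHz, 130.4 kHz.

31.2 kHz, 68 kHz, 80.8 kHz, 117.6 kHz, 130.4 kHz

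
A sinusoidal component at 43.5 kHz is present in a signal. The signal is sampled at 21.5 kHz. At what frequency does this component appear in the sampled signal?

0.5 kHz

43.5 kHz mod fs = 0.5 kHz.
0.5 kHz ≤ fs/2 = 10.75 kHz, appears at 0.5 kHz.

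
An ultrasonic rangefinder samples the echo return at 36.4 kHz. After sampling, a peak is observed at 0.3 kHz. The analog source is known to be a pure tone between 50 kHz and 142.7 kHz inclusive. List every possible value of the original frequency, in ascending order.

Frequencies that alias to 0.3 kHz are k·fs ± 0.3 kHz for integer k ≥ 0.
k=0: 0.3 kHz.
k=1: 36.1 kHz, 36.7 kHz.
k=2: 72.5 kHz, 73.1 kHz.
k=3: 108.9 kHz, 109.5 kHz.
k=4: 145.3 kHz, 145.9 kHz.
Within [50 kHz, 142.7 kHz]: 72.5 kHz, 73.1 kHz, 108.9 kHz, 109.5 kHz.

72.5 kHz, 73.1 kHz, 108.9 kHz, 109.5 kHz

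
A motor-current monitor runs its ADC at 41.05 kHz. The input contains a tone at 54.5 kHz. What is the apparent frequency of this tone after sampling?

13.45 kHz

54.5 kHz mod fs = 13.45 kHz.
13.45 kHz ≤ fs/2 = 20.525 kHz, appears at 13.45 kHz.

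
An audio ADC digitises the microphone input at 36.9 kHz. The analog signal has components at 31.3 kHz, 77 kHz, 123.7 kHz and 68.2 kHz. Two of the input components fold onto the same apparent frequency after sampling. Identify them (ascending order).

31.3 kHz, 68.2 kHz

fs/2 = 18.45 kHz.
31.3 kHz > fs/2 = 18.45 kHz, folds to fs − 31.3 kHz = 5.6 kHz.
77 kHz mod fs = 3.2 kHz.
3.2 kHz ≤ fs/2 = 18.45 kHz, appears at 3.2 kHz.
123.7 kHz mod fs = 13 kHz.
13 kHz ≤ fs/2 = 18.45 kHz, appears at 13 kHz.
68.2 kHz mod fs = 31.3 kHz.
31.3 kHz > fs/2 = 18.45 kHz, folds to fs − 31.3 kHz = 5.6 kHz.
31.3 kHz and 68.2 kHz both map to 5.6 kHz.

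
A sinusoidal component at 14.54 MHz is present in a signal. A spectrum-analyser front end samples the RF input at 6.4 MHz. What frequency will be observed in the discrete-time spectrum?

1.74 MHz

14.54 MHz mod fs = 1.74 MHz.
1.74 MHz ≤ fs/2 = 3.2 MHz, appears at 1.74 MHz.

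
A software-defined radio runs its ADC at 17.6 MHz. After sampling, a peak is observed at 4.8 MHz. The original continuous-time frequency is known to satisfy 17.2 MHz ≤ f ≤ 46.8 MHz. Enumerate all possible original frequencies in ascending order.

Frequencies that alias to 4.8 MHz are k·fs ± 4.8 MHz for integer k ≥ 0.
k=0: 4.8 MHz.
k=1: 12.8 MHz, 22.4 MHz.
k=2: 30.4 MHz, 40 MHz.
k=3: 48 MHz, 57.6 MHz.
Within [17.2 MHz, 46.8 MHz]: 22.4 MHz, 30.4 MHz, 40 MHz.

22.4 MHz, 30.4 MHz, 40 MHz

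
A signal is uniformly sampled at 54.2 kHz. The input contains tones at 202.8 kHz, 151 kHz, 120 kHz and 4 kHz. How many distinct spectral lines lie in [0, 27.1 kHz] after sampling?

fs/2 = 27.1 kHz.
202.8 kHz mod fs = 40.2 kHz.
40.2 kHz > fs/2 = 27.1 kHz, folds to fs − 40.2 kHz = 14 kHz.
151 kHz mod fs = 42.6 kHz.
42.6 kHz > fs/2 = 27.1 kHz, folds to fs − 42.6 kHz = 11.6 kHz.
120 kHz mod fs = 11.6 kHz.
11.6 kHz ≤ fs/2 = 27.1 kHz, appears at 11.6 kHz.
4 kHz ≤ fs/2 = 27.1 kHz, passes unchanged.
Distinct values: {4 kHz, 11.6 kHz, 14 kHz} → 3.

3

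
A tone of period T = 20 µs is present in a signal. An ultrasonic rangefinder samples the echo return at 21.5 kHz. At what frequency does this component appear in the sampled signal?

7 kHz

T = 20 µs → f = 1/T = 50 kHz.
50 kHz mod fs = 7 kHz.
7 kHz ≤ fs/2 = 10.75 kHz, appears at 7 kHz.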